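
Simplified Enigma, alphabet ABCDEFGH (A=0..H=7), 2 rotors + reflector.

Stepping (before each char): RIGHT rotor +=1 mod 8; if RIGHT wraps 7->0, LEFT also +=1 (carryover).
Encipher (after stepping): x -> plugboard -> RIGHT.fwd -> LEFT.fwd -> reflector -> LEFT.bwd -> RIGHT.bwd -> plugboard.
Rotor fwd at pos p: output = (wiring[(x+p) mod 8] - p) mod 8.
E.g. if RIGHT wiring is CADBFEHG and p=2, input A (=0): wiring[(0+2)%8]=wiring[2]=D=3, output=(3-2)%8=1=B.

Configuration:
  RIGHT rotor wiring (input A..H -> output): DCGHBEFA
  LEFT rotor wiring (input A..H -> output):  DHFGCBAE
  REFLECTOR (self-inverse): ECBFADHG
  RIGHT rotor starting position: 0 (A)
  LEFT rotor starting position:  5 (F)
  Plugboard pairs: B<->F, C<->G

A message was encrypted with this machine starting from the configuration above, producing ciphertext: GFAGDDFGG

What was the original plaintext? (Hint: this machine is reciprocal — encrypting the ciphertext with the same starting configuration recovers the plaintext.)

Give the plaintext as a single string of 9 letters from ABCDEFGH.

Char 1 ('G'): step: R->1, L=5; G->plug->C->R->G->L->B->refl->C->L'->E->R'->F->plug->B
Char 2 ('F'): step: R->2, L=5; F->plug->B->R->F->L->A->refl->E->L'->A->R'->H->plug->H
Char 3 ('A'): step: R->3, L=5; A->plug->A->R->E->L->C->refl->B->L'->G->R'->B->plug->F
Char 4 ('G'): step: R->4, L=5; G->plug->C->R->B->L->D->refl->F->L'->H->R'->E->plug->E
Char 5 ('D'): step: R->5, L=5; D->plug->D->R->G->L->B->refl->C->L'->E->R'->H->plug->H
Char 6 ('D'): step: R->6, L=5; D->plug->D->R->E->L->C->refl->B->L'->G->R'->H->plug->H
Char 7 ('F'): step: R->7, L=5; F->plug->B->R->E->L->C->refl->B->L'->G->R'->H->plug->H
Char 8 ('G'): step: R->0, L->6 (L advanced); G->plug->C->R->G->L->E->refl->A->L'->F->R'->G->plug->C
Char 9 ('G'): step: R->1, L=6; G->plug->C->R->G->L->E->refl->A->L'->F->R'->B->plug->F

Answer: BHFEHHHCF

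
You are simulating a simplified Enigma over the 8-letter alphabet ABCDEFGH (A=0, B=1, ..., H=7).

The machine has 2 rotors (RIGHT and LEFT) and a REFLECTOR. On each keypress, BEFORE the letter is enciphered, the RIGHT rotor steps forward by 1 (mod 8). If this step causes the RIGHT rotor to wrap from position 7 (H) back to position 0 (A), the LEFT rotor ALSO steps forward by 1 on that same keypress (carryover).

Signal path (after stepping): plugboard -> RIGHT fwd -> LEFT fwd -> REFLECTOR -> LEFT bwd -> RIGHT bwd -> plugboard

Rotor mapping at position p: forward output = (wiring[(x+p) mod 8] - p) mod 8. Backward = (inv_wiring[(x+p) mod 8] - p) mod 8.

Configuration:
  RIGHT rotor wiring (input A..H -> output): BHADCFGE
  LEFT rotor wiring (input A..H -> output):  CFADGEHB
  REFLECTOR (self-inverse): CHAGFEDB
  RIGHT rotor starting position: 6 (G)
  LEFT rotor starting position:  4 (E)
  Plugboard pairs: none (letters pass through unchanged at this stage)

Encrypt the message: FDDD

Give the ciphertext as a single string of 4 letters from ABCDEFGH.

Answer: GEEF

Derivation:
Char 1 ('F'): step: R->7, L=4; F->plug->F->R->D->L->F->refl->E->L'->G->R'->G->plug->G
Char 2 ('D'): step: R->0, L->5 (L advanced); D->plug->D->R->D->L->F->refl->E->L'->C->R'->E->plug->E
Char 3 ('D'): step: R->1, L=5; D->plug->D->R->B->L->C->refl->A->L'->E->R'->E->plug->E
Char 4 ('D'): step: R->2, L=5; D->plug->D->R->D->L->F->refl->E->L'->C->R'->F->plug->F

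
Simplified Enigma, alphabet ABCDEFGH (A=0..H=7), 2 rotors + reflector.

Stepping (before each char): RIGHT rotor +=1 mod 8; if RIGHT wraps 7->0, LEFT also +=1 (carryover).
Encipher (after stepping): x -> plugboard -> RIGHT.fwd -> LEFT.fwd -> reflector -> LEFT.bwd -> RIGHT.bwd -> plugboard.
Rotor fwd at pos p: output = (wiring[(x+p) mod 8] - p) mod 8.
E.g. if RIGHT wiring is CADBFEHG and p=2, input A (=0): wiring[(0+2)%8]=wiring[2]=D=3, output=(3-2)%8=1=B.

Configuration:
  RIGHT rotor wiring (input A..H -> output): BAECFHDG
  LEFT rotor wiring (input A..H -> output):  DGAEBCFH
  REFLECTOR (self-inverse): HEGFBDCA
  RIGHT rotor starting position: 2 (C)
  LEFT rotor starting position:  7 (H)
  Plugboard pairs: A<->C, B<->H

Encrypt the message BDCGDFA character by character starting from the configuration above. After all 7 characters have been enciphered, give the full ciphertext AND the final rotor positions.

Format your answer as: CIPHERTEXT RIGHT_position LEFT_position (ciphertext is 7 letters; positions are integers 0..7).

Char 1 ('B'): step: R->3, L=7; B->plug->H->R->B->L->E->refl->B->L'->D->R'->E->plug->E
Char 2 ('D'): step: R->4, L=7; D->plug->D->R->C->L->H->refl->A->L'->A->R'->G->plug->G
Char 3 ('C'): step: R->5, L=7; C->plug->A->R->C->L->H->refl->A->L'->A->R'->H->plug->B
Char 4 ('G'): step: R->6, L=7; G->plug->G->R->H->L->G->refl->C->L'->F->R'->A->plug->C
Char 5 ('D'): step: R->7, L=7; D->plug->D->R->F->L->C->refl->G->L'->H->R'->A->plug->C
Char 6 ('F'): step: R->0, L->0 (L advanced); F->plug->F->R->H->L->H->refl->A->L'->C->R'->D->plug->D
Char 7 ('A'): step: R->1, L=0; A->plug->C->R->B->L->G->refl->C->L'->F->R'->G->plug->G
Final: ciphertext=EGBCCDG, RIGHT=1, LEFT=0

Answer: EGBCCDG 1 0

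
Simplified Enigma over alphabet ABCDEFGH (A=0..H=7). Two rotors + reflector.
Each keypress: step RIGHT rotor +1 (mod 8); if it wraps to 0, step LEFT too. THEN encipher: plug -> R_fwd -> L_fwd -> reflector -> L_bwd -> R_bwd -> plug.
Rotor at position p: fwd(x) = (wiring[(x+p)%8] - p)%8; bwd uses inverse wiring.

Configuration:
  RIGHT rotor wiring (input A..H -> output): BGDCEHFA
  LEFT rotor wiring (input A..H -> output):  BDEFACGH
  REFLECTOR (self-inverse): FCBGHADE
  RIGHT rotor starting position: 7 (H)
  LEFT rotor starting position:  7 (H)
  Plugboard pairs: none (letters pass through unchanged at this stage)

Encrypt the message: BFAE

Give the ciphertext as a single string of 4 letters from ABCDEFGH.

Answer: ADFH

Derivation:
Char 1 ('B'): step: R->0, L->0 (L advanced); B->plug->B->R->G->L->G->refl->D->L'->B->R'->A->plug->A
Char 2 ('F'): step: R->1, L=0; F->plug->F->R->E->L->A->refl->F->L'->D->R'->D->plug->D
Char 3 ('A'): step: R->2, L=0; A->plug->A->R->B->L->D->refl->G->L'->G->R'->F->plug->F
Char 4 ('E'): step: R->3, L=0; E->plug->E->R->F->L->C->refl->B->L'->A->R'->H->plug->H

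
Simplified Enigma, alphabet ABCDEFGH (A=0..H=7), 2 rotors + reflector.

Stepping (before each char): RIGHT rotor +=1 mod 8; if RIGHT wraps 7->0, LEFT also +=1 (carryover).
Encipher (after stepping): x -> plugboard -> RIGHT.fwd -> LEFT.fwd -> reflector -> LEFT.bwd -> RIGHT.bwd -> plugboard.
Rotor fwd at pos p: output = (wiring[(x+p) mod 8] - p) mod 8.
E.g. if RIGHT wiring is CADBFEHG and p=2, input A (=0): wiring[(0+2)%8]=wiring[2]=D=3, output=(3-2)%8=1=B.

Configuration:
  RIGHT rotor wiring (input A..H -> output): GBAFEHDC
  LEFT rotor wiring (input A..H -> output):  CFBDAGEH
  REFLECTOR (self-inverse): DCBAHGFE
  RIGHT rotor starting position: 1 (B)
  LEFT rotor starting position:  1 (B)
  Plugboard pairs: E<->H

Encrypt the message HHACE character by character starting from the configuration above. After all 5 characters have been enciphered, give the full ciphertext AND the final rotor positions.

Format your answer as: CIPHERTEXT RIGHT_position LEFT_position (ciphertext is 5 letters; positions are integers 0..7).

Char 1 ('H'): step: R->2, L=1; H->plug->E->R->B->L->A->refl->D->L'->F->R'->D->plug->D
Char 2 ('H'): step: R->3, L=1; H->plug->E->R->H->L->B->refl->C->L'->C->R'->A->plug->A
Char 3 ('A'): step: R->4, L=1; A->plug->A->R->A->L->E->refl->H->L'->D->R'->B->plug->B
Char 4 ('C'): step: R->5, L=1; C->plug->C->R->F->L->D->refl->A->L'->B->R'->D->plug->D
Char 5 ('E'): step: R->6, L=1; E->plug->H->R->B->L->A->refl->D->L'->F->R'->A->plug->A
Final: ciphertext=DABDA, RIGHT=6, LEFT=1

Answer: DABDA 6 1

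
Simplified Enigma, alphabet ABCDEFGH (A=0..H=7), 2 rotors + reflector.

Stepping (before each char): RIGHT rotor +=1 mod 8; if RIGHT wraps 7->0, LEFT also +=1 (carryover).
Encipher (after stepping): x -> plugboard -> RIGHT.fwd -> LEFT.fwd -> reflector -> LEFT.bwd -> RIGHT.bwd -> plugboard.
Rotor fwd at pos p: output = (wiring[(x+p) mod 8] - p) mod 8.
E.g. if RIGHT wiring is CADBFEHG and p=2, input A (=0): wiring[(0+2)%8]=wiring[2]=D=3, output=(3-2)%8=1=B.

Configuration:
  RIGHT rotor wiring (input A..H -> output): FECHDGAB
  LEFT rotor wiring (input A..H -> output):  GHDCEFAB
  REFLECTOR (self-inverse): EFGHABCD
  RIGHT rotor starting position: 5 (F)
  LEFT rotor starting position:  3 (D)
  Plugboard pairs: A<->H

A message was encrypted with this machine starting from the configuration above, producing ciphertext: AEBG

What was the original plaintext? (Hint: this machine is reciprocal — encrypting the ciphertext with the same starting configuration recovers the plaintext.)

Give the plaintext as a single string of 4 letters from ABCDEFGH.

Answer: GCDD

Derivation:
Char 1 ('A'): step: R->6, L=3; A->plug->H->R->A->L->H->refl->D->L'->F->R'->G->plug->G
Char 2 ('E'): step: R->7, L=3; E->plug->E->R->A->L->H->refl->D->L'->F->R'->C->plug->C
Char 3 ('B'): step: R->0, L->4 (L advanced); B->plug->B->R->E->L->C->refl->G->L'->H->R'->D->plug->D
Char 4 ('G'): step: R->1, L=4; G->plug->G->R->A->L->A->refl->E->L'->C->R'->D->plug->D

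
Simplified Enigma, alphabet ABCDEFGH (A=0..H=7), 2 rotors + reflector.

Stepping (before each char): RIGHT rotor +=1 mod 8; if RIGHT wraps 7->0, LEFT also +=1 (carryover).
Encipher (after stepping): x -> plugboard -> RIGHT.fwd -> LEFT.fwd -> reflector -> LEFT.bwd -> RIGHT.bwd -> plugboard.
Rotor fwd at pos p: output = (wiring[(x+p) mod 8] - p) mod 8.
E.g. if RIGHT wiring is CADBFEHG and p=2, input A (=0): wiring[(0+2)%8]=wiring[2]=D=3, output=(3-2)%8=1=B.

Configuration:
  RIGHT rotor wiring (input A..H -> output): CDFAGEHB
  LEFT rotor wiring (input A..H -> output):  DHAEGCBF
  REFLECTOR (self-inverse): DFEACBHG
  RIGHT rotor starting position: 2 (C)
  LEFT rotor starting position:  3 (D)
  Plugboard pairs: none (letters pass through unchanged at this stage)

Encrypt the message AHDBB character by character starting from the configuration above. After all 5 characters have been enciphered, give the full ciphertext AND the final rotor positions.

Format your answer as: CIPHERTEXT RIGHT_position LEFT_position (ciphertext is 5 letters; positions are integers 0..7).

Char 1 ('A'): step: R->3, L=3; A->plug->A->R->F->L->A->refl->D->L'->B->R'->C->plug->C
Char 2 ('H'): step: R->4, L=3; H->plug->H->R->E->L->C->refl->E->L'->G->R'->E->plug->E
Char 3 ('D'): step: R->5, L=3; D->plug->D->R->F->L->A->refl->D->L'->B->R'->H->plug->H
Char 4 ('B'): step: R->6, L=3; B->plug->B->R->D->L->G->refl->H->L'->C->R'->F->plug->F
Char 5 ('B'): step: R->7, L=3; B->plug->B->R->D->L->G->refl->H->L'->C->R'->A->plug->A
Final: ciphertext=CEHFA, RIGHT=7, LEFT=3

Answer: CEHFA 7 3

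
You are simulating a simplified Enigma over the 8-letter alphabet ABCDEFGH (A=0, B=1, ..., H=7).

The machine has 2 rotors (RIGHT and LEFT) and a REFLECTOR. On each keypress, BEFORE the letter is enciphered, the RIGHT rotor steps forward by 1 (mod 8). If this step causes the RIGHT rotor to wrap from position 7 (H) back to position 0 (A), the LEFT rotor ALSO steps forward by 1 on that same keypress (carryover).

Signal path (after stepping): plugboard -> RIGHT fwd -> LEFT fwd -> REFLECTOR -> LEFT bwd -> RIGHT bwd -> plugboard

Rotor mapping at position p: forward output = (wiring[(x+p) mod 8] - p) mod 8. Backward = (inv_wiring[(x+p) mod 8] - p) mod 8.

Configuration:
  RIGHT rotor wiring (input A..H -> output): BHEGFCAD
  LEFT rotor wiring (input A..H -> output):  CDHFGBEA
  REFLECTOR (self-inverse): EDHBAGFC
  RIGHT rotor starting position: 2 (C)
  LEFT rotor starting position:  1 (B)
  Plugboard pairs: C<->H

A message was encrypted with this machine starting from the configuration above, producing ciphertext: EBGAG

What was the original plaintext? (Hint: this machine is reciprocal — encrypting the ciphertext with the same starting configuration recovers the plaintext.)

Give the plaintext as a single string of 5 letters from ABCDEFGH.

Char 1 ('E'): step: R->3, L=1; E->plug->E->R->A->L->C->refl->H->L'->G->R'->F->plug->F
Char 2 ('B'): step: R->4, L=1; B->plug->B->R->G->L->H->refl->C->L'->A->R'->G->plug->G
Char 3 ('G'): step: R->5, L=1; G->plug->G->R->B->L->G->refl->F->L'->D->R'->B->plug->B
Char 4 ('A'): step: R->6, L=1; A->plug->A->R->C->L->E->refl->A->L'->E->R'->H->plug->C
Char 5 ('G'): step: R->7, L=1; G->plug->G->R->D->L->F->refl->G->L'->B->R'->H->plug->C

Answer: FGBCC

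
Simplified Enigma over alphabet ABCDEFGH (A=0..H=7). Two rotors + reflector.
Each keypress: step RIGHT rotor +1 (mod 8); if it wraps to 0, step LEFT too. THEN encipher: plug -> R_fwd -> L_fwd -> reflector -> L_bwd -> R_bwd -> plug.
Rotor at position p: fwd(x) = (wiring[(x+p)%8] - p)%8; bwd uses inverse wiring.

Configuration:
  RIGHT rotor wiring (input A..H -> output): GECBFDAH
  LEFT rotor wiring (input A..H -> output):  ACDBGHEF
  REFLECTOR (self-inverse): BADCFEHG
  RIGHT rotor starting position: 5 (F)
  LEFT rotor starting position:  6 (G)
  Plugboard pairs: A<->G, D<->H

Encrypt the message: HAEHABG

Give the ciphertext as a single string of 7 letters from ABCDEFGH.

Answer: AHAEDEA

Derivation:
Char 1 ('H'): step: R->6, L=6; H->plug->D->R->G->L->A->refl->B->L'->H->R'->G->plug->A
Char 2 ('A'): step: R->7, L=6; A->plug->G->R->E->L->F->refl->E->L'->D->R'->D->plug->H
Char 3 ('E'): step: R->0, L->7 (L advanced); E->plug->E->R->F->L->H->refl->G->L'->A->R'->G->plug->A
Char 4 ('H'): step: R->1, L=7; H->plug->D->R->E->L->C->refl->D->L'->C->R'->E->plug->E
Char 5 ('A'): step: R->2, L=7; A->plug->G->R->E->L->C->refl->D->L'->C->R'->H->plug->D
Char 6 ('B'): step: R->3, L=7; B->plug->B->R->C->L->D->refl->C->L'->E->R'->E->plug->E
Char 7 ('G'): step: R->4, L=7; G->plug->A->R->B->L->B->refl->A->L'->G->R'->G->plug->A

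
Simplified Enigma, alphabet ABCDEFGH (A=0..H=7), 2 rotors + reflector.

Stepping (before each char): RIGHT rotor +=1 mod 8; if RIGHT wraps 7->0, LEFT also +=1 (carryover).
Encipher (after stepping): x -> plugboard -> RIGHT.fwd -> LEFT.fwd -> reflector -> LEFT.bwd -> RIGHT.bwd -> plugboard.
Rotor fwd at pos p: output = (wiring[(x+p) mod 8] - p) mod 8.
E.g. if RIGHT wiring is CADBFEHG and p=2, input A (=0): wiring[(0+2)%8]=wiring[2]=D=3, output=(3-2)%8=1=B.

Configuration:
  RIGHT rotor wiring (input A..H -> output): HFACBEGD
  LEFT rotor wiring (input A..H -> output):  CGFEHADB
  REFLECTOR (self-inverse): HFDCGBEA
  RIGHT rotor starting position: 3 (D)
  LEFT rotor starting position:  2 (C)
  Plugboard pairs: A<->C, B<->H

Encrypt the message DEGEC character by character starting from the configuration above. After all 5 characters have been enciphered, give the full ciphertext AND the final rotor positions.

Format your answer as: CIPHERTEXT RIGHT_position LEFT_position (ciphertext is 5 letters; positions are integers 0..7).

Answer: EHDBG 0 3

Derivation:
Char 1 ('D'): step: R->4, L=2; D->plug->D->R->H->L->E->refl->G->L'->D->R'->E->plug->E
Char 2 ('E'): step: R->5, L=2; E->plug->E->R->A->L->D->refl->C->L'->B->R'->B->plug->H
Char 3 ('G'): step: R->6, L=2; G->plug->G->R->D->L->G->refl->E->L'->H->R'->D->plug->D
Char 4 ('E'): step: R->7, L=2; E->plug->E->R->D->L->G->refl->E->L'->H->R'->H->plug->B
Char 5 ('C'): step: R->0, L->3 (L advanced); C->plug->A->R->H->L->C->refl->D->L'->G->R'->G->plug->G
Final: ciphertext=EHDBG, RIGHT=0, LEFT=3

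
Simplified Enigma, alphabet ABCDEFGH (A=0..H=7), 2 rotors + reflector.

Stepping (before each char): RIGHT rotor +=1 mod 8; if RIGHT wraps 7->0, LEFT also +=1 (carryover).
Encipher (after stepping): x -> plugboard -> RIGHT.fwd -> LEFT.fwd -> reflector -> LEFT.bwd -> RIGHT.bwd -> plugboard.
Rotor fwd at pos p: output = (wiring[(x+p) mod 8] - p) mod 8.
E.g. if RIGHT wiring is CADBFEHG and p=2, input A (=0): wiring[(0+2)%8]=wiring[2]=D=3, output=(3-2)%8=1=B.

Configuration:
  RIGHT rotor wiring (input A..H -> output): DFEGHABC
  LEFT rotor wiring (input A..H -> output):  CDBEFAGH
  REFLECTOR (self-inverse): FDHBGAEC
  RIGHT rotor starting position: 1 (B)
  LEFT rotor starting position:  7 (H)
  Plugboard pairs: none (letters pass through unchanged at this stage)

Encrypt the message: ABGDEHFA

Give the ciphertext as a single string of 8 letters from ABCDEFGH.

Char 1 ('A'): step: R->2, L=7; A->plug->A->R->C->L->E->refl->G->L'->F->R'->C->plug->C
Char 2 ('B'): step: R->3, L=7; B->plug->B->R->E->L->F->refl->A->L'->A->R'->F->plug->F
Char 3 ('G'): step: R->4, L=7; G->plug->G->R->A->L->A->refl->F->L'->E->R'->B->plug->B
Char 4 ('D'): step: R->5, L=7; D->plug->D->R->G->L->B->refl->D->L'->B->R'->G->plug->G
Char 5 ('E'): step: R->6, L=7; E->plug->E->R->G->L->B->refl->D->L'->B->R'->G->plug->G
Char 6 ('H'): step: R->7, L=7; H->plug->H->R->C->L->E->refl->G->L'->F->R'->D->plug->D
Char 7 ('F'): step: R->0, L->0 (L advanced); F->plug->F->R->A->L->C->refl->H->L'->H->R'->E->plug->E
Char 8 ('A'): step: R->1, L=0; A->plug->A->R->E->L->F->refl->A->L'->F->R'->C->plug->C

Answer: CFBGGDEC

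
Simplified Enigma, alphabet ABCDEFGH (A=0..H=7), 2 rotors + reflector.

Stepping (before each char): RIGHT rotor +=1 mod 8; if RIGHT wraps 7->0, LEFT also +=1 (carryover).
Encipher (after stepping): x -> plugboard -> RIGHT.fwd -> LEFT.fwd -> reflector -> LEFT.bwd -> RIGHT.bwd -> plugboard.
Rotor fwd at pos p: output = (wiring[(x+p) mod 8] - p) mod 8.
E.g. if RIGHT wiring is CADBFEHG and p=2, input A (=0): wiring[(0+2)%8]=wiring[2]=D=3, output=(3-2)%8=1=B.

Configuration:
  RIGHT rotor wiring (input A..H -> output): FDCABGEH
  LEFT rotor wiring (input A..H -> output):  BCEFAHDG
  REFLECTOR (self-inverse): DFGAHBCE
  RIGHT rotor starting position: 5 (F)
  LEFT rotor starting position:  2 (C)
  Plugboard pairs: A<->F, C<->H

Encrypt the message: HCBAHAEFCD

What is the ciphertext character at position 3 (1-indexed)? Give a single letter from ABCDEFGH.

Char 1 ('H'): step: R->6, L=2; H->plug->C->R->H->L->A->refl->D->L'->B->R'->B->plug->B
Char 2 ('C'): step: R->7, L=2; C->plug->H->R->F->L->E->refl->H->L'->G->R'->B->plug->B
Char 3 ('B'): step: R->0, L->3 (L advanced); B->plug->B->R->D->L->A->refl->D->L'->E->R'->G->plug->G

G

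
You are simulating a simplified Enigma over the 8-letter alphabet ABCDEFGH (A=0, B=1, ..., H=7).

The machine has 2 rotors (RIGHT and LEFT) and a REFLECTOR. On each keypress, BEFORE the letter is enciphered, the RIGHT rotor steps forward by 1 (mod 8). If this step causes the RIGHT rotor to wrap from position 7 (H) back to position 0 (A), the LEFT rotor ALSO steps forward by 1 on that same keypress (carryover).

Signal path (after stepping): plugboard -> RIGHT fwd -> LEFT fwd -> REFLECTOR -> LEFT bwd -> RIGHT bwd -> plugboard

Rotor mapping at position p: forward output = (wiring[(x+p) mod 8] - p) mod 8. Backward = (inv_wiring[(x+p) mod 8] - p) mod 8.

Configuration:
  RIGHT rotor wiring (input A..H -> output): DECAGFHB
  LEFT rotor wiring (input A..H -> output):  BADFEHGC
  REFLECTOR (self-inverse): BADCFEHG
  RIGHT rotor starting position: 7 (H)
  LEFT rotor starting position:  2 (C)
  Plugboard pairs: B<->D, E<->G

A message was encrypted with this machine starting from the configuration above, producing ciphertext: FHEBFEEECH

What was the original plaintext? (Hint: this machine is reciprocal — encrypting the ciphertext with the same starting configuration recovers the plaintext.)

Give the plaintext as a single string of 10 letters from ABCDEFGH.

Char 1 ('F'): step: R->0, L->3 (L advanced); F->plug->F->R->F->L->G->refl->H->L'->E->R'->B->plug->D
Char 2 ('H'): step: R->1, L=3; H->plug->H->R->C->L->E->refl->F->L'->G->R'->F->plug->F
Char 3 ('E'): step: R->2, L=3; E->plug->G->R->B->L->B->refl->A->L'->H->R'->F->plug->F
Char 4 ('B'): step: R->3, L=3; B->plug->D->R->E->L->H->refl->G->L'->F->R'->A->plug->A
Char 5 ('F'): step: R->4, L=3; F->plug->F->R->A->L->C->refl->D->L'->D->R'->C->plug->C
Char 6 ('E'): step: R->5, L=3; E->plug->G->R->D->L->D->refl->C->L'->A->R'->A->plug->A
Char 7 ('E'): step: R->6, L=3; E->plug->G->R->A->L->C->refl->D->L'->D->R'->B->plug->D
Char 8 ('E'): step: R->7, L=3; E->plug->G->R->G->L->F->refl->E->L'->C->R'->A->plug->A
Char 9 ('C'): step: R->0, L->4 (L advanced); C->plug->C->R->C->L->C->refl->D->L'->B->R'->H->plug->H
Char 10 ('H'): step: R->1, L=4; H->plug->H->R->C->L->C->refl->D->L'->B->R'->B->plug->D

Answer: DFFACADAHD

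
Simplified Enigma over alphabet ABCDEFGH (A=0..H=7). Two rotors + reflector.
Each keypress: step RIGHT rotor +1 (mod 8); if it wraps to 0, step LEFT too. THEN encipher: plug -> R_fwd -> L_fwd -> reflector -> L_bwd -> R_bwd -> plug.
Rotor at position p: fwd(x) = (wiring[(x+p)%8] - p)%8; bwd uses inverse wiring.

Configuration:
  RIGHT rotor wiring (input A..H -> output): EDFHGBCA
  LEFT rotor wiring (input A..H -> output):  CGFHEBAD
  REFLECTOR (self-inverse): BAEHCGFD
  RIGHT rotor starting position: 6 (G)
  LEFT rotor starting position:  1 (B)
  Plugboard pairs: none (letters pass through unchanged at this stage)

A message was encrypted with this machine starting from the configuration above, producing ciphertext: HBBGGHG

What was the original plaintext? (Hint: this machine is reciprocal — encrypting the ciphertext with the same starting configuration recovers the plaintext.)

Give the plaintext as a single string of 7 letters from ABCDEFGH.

Answer: BHFDBED

Derivation:
Char 1 ('H'): step: R->7, L=1; H->plug->H->R->D->L->D->refl->H->L'->F->R'->B->plug->B
Char 2 ('B'): step: R->0, L->2 (L advanced); B->plug->B->R->D->L->H->refl->D->L'->A->R'->H->plug->H
Char 3 ('B'): step: R->1, L=2; B->plug->B->R->E->L->G->refl->F->L'->B->R'->F->plug->F
Char 4 ('G'): step: R->2, L=2; G->plug->G->R->C->L->C->refl->E->L'->H->R'->D->plug->D
Char 5 ('G'): step: R->3, L=2; G->plug->G->R->A->L->D->refl->H->L'->D->R'->B->plug->B
Char 6 ('H'): step: R->4, L=2; H->plug->H->R->D->L->H->refl->D->L'->A->R'->E->plug->E
Char 7 ('G'): step: R->5, L=2; G->plug->G->R->C->L->C->refl->E->L'->H->R'->D->plug->D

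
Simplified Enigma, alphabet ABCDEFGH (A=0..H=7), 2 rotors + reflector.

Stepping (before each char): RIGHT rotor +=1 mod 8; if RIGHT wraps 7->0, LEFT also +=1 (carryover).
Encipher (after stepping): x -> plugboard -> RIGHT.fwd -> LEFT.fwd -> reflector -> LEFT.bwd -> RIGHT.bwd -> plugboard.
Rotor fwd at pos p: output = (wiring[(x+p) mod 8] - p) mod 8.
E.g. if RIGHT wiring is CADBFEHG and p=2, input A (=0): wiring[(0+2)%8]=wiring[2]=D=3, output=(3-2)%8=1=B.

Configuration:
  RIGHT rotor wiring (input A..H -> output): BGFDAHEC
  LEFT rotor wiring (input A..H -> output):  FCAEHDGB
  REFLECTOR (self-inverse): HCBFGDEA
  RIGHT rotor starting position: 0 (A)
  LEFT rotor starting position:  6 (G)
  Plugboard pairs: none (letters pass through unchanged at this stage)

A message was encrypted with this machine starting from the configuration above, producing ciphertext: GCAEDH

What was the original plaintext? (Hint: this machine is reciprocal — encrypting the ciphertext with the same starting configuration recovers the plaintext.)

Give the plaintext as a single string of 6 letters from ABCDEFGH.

Char 1 ('G'): step: R->1, L=6; G->plug->G->R->B->L->D->refl->F->L'->H->R'->D->plug->D
Char 2 ('C'): step: R->2, L=6; C->plug->C->R->G->L->B->refl->C->L'->E->R'->H->plug->H
Char 3 ('A'): step: R->3, L=6; A->plug->A->R->A->L->A->refl->H->L'->C->R'->H->plug->H
Char 4 ('E'): step: R->4, L=6; E->plug->E->R->F->L->G->refl->E->L'->D->R'->B->plug->B
Char 5 ('D'): step: R->5, L=6; D->plug->D->R->E->L->C->refl->B->L'->G->R'->G->plug->G
Char 6 ('H'): step: R->6, L=6; H->plug->H->R->B->L->D->refl->F->L'->H->R'->E->plug->E

Answer: DHHBGE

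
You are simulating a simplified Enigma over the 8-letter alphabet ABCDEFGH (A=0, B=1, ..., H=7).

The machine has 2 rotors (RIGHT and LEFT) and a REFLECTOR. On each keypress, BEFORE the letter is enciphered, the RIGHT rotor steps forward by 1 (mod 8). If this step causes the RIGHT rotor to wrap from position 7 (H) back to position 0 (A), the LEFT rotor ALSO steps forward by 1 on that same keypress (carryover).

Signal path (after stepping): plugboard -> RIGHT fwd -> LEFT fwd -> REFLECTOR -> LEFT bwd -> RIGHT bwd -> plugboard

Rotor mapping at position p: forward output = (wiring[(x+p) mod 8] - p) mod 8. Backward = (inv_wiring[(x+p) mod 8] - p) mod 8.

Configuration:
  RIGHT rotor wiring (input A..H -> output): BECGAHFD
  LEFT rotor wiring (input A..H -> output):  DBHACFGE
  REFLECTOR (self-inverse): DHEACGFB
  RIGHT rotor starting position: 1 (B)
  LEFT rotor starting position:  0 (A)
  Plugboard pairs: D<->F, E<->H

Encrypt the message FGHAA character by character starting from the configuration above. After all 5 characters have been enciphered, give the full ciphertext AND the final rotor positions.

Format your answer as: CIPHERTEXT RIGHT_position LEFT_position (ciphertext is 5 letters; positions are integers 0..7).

Answer: CFGGH 6 0

Derivation:
Char 1 ('F'): step: R->2, L=0; F->plug->D->R->F->L->F->refl->G->L'->G->R'->C->plug->C
Char 2 ('G'): step: R->3, L=0; G->plug->G->R->B->L->B->refl->H->L'->C->R'->D->plug->F
Char 3 ('H'): step: R->4, L=0; H->plug->E->R->F->L->F->refl->G->L'->G->R'->G->plug->G
Char 4 ('A'): step: R->5, L=0; A->plug->A->R->C->L->H->refl->B->L'->B->R'->G->plug->G
Char 5 ('A'): step: R->6, L=0; A->plug->A->R->H->L->E->refl->C->L'->E->R'->E->plug->H
Final: ciphertext=CFGGH, RIGHT=6, LEFT=0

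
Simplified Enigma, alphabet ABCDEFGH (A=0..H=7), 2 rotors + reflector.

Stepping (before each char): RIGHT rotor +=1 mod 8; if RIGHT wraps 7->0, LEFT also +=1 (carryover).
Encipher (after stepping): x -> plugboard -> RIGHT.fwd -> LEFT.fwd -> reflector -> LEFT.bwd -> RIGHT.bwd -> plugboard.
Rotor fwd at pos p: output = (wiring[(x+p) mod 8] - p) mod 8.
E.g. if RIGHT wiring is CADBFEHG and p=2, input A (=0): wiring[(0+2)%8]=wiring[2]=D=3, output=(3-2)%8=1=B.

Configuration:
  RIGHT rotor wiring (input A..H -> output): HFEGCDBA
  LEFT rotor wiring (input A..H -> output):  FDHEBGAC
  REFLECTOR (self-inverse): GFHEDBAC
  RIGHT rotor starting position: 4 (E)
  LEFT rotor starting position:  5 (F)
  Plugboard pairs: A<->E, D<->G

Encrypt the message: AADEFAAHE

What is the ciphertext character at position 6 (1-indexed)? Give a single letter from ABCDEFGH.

Char 1 ('A'): step: R->5, L=5; A->plug->E->R->A->L->B->refl->F->L'->C->R'->D->plug->G
Char 2 ('A'): step: R->6, L=5; A->plug->E->R->G->L->H->refl->C->L'->F->R'->H->plug->H
Char 3 ('D'): step: R->7, L=5; D->plug->G->R->E->L->G->refl->A->L'->D->R'->F->plug->F
Char 4 ('E'): step: R->0, L->6 (L advanced); E->plug->A->R->H->L->A->refl->G->L'->F->R'->B->plug->B
Char 5 ('F'): step: R->1, L=6; F->plug->F->R->A->L->C->refl->H->L'->C->R'->E->plug->A
Char 6 ('A'): step: R->2, L=6; A->plug->E->R->H->L->A->refl->G->L'->F->R'->G->plug->D

D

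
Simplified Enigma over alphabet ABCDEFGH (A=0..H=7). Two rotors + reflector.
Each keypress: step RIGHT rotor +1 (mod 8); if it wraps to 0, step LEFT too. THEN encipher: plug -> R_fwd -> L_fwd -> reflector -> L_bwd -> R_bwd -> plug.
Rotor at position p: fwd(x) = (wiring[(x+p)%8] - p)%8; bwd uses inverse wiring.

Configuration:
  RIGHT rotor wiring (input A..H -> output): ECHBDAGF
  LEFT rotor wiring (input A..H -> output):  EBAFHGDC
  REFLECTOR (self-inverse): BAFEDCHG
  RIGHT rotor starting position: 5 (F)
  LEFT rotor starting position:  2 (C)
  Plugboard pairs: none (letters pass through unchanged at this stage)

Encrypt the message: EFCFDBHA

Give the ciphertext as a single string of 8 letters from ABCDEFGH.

Char 1 ('E'): step: R->6, L=2; E->plug->E->R->B->L->D->refl->E->L'->D->R'->F->plug->F
Char 2 ('F'): step: R->7, L=2; F->plug->F->R->E->L->B->refl->A->L'->F->R'->B->plug->B
Char 3 ('C'): step: R->0, L->3 (L advanced); C->plug->C->R->H->L->F->refl->C->L'->A->R'->F->plug->F
Char 4 ('F'): step: R->1, L=3; F->plug->F->R->F->L->B->refl->A->L'->D->R'->H->plug->H
Char 5 ('D'): step: R->2, L=3; D->plug->D->R->G->L->G->refl->H->L'->E->R'->E->plug->E
Char 6 ('B'): step: R->3, L=3; B->plug->B->R->A->L->C->refl->F->L'->H->R'->G->plug->G
Char 7 ('H'): step: R->4, L=3; H->plug->H->R->F->L->B->refl->A->L'->D->R'->G->plug->G
Char 8 ('A'): step: R->5, L=3; A->plug->A->R->D->L->A->refl->B->L'->F->R'->E->plug->E

Answer: FBFHEGGE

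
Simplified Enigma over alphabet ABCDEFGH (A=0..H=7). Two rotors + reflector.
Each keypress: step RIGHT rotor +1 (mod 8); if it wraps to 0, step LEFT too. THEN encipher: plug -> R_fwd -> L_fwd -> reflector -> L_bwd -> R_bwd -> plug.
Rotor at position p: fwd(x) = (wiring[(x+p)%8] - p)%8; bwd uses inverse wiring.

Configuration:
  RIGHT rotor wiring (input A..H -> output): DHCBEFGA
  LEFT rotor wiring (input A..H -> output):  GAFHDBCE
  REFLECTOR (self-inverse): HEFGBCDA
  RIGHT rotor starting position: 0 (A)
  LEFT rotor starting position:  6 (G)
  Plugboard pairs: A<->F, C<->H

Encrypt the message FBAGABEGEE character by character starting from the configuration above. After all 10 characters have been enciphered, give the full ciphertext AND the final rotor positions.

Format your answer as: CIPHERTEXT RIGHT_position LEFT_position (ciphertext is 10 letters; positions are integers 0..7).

Char 1 ('F'): step: R->1, L=6; F->plug->A->R->G->L->F->refl->C->L'->D->R'->D->plug->D
Char 2 ('B'): step: R->2, L=6; B->plug->B->R->H->L->D->refl->G->L'->B->R'->G->plug->G
Char 3 ('A'): step: R->3, L=6; A->plug->F->R->A->L->E->refl->B->L'->F->R'->E->plug->E
Char 4 ('G'): step: R->4, L=6; G->plug->G->R->G->L->F->refl->C->L'->D->R'->F->plug->A
Char 5 ('A'): step: R->5, L=6; A->plug->F->R->F->L->B->refl->E->L'->A->R'->A->plug->F
Char 6 ('B'): step: R->6, L=6; B->plug->B->R->C->L->A->refl->H->L'->E->R'->E->plug->E
Char 7 ('E'): step: R->7, L=6; E->plug->E->R->C->L->A->refl->H->L'->E->R'->B->plug->B
Char 8 ('G'): step: R->0, L->7 (L advanced); G->plug->G->R->G->L->C->refl->F->L'->A->R'->H->plug->C
Char 9 ('E'): step: R->1, L=7; E->plug->E->R->E->L->A->refl->H->L'->B->R'->B->plug->B
Char 10 ('E'): step: R->2, L=7; E->plug->E->R->E->L->A->refl->H->L'->B->R'->G->plug->G
Final: ciphertext=DGEAFEBCBG, RIGHT=2, LEFT=7

Answer: DGEAFEBCBG 2 7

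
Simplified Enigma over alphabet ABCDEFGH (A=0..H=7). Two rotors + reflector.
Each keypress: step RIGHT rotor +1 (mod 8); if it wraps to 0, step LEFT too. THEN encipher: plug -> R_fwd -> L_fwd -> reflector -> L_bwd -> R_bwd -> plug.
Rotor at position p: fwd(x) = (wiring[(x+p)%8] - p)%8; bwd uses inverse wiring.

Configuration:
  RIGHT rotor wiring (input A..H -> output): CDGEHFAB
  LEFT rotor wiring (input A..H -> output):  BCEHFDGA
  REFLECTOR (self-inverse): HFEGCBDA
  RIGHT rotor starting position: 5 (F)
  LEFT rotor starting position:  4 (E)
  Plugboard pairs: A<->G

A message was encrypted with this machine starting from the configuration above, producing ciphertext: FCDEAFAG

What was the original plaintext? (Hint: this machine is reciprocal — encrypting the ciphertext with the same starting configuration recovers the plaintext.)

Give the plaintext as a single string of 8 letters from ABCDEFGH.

Answer: AFHHBDHH

Derivation:
Char 1 ('F'): step: R->6, L=4; F->plug->F->R->G->L->A->refl->H->L'->B->R'->G->plug->A
Char 2 ('C'): step: R->7, L=4; C->plug->C->R->E->L->F->refl->B->L'->A->R'->F->plug->F
Char 3 ('D'): step: R->0, L->5 (L advanced); D->plug->D->R->E->L->F->refl->B->L'->B->R'->H->plug->H
Char 4 ('E'): step: R->1, L=5; E->plug->E->R->E->L->F->refl->B->L'->B->R'->H->plug->H
Char 5 ('A'): step: R->2, L=5; A->plug->G->R->A->L->G->refl->D->L'->C->R'->B->plug->B
Char 6 ('F'): step: R->3, L=5; F->plug->F->R->H->L->A->refl->H->L'->F->R'->D->plug->D
Char 7 ('A'): step: R->4, L=5; A->plug->G->R->C->L->D->refl->G->L'->A->R'->H->plug->H
Char 8 ('G'): step: R->5, L=5; G->plug->A->R->A->L->G->refl->D->L'->C->R'->H->plug->H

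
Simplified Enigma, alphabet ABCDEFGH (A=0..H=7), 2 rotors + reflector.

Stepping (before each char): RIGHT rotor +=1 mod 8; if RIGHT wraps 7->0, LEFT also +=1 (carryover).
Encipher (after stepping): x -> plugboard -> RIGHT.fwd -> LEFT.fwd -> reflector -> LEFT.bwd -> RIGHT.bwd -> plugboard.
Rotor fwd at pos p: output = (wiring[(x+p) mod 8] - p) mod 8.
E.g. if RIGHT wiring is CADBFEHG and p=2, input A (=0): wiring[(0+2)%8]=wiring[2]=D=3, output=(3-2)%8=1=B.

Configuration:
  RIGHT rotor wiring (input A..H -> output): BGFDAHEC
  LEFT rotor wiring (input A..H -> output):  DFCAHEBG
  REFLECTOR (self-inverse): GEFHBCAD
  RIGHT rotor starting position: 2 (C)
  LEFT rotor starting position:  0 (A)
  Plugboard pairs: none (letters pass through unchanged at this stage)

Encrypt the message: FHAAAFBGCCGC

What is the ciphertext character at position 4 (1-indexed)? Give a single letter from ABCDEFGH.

Char 1 ('F'): step: R->3, L=0; F->plug->F->R->G->L->B->refl->E->L'->F->R'->B->plug->B
Char 2 ('H'): step: R->4, L=0; H->plug->H->R->H->L->G->refl->A->L'->D->R'->B->plug->B
Char 3 ('A'): step: R->5, L=0; A->plug->A->R->C->L->C->refl->F->L'->B->R'->E->plug->E
Char 4 ('A'): step: R->6, L=0; A->plug->A->R->G->L->B->refl->E->L'->F->R'->F->plug->F

F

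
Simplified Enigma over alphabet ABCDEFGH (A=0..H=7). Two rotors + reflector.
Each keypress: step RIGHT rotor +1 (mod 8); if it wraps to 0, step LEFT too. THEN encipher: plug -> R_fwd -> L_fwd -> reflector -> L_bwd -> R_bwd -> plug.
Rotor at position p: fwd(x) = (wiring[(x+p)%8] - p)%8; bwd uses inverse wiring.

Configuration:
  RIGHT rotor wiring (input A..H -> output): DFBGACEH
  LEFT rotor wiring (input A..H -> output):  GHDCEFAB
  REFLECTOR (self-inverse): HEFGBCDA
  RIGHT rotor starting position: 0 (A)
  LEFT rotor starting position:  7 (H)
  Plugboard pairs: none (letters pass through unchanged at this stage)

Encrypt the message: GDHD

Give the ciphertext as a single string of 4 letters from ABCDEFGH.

Answer: AFEE

Derivation:
Char 1 ('G'): step: R->1, L=7; G->plug->G->R->G->L->G->refl->D->L'->E->R'->A->plug->A
Char 2 ('D'): step: R->2, L=7; D->plug->D->R->A->L->C->refl->F->L'->F->R'->F->plug->F
Char 3 ('H'): step: R->3, L=7; H->plug->H->R->G->L->G->refl->D->L'->E->R'->E->plug->E
Char 4 ('D'): step: R->4, L=7; D->plug->D->R->D->L->E->refl->B->L'->H->R'->E->plug->E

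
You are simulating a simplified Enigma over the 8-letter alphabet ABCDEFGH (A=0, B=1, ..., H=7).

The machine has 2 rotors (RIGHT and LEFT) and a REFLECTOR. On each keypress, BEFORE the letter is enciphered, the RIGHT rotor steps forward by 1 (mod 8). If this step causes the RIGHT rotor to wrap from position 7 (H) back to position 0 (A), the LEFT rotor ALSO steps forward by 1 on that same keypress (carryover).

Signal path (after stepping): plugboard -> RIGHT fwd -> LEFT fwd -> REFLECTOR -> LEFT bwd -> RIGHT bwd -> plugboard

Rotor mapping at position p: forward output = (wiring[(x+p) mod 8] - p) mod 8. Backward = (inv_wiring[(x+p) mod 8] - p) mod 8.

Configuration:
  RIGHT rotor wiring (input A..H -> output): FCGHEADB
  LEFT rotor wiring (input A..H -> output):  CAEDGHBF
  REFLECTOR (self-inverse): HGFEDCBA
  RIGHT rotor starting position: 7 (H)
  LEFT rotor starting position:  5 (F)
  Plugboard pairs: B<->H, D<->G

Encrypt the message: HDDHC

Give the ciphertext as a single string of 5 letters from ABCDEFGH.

Char 1 ('H'): step: R->0, L->6 (L advanced); H->plug->B->R->C->L->E->refl->D->L'->A->R'->F->plug->F
Char 2 ('D'): step: R->1, L=6; D->plug->G->R->A->L->D->refl->E->L'->C->R'->F->plug->F
Char 3 ('D'): step: R->2, L=6; D->plug->G->R->D->L->C->refl->F->L'->F->R'->B->plug->H
Char 4 ('H'): step: R->3, L=6; H->plug->B->R->B->L->H->refl->A->L'->G->R'->E->plug->E
Char 5 ('C'): step: R->4, L=6; C->plug->C->R->H->L->B->refl->G->L'->E->R'->B->plug->H

Answer: FFHEH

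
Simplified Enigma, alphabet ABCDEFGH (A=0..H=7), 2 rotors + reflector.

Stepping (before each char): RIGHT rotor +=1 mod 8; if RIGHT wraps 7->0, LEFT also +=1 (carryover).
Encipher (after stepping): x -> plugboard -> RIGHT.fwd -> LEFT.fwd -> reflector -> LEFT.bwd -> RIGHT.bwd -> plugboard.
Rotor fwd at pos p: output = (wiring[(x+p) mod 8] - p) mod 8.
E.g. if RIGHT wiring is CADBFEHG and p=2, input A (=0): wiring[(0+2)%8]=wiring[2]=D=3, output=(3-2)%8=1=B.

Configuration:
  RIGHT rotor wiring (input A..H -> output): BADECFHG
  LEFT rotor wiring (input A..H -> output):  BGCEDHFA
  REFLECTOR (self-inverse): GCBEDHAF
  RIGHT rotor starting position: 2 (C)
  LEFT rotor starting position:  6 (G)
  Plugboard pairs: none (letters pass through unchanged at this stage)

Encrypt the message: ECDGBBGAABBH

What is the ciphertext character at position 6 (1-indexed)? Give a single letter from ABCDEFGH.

Char 1 ('E'): step: R->3, L=6; E->plug->E->R->D->L->A->refl->G->L'->F->R'->G->plug->G
Char 2 ('C'): step: R->4, L=6; C->plug->C->R->D->L->A->refl->G->L'->F->R'->E->plug->E
Char 3 ('D'): step: R->5, L=6; D->plug->D->R->E->L->E->refl->D->L'->C->R'->B->plug->B
Char 4 ('G'): step: R->6, L=6; G->plug->G->R->E->L->E->refl->D->L'->C->R'->D->plug->D
Char 5 ('B'): step: R->7, L=6; B->plug->B->R->C->L->D->refl->E->L'->E->R'->D->plug->D
Char 6 ('B'): step: R->0, L->7 (L advanced); B->plug->B->R->A->L->B->refl->C->L'->B->R'->A->plug->A

A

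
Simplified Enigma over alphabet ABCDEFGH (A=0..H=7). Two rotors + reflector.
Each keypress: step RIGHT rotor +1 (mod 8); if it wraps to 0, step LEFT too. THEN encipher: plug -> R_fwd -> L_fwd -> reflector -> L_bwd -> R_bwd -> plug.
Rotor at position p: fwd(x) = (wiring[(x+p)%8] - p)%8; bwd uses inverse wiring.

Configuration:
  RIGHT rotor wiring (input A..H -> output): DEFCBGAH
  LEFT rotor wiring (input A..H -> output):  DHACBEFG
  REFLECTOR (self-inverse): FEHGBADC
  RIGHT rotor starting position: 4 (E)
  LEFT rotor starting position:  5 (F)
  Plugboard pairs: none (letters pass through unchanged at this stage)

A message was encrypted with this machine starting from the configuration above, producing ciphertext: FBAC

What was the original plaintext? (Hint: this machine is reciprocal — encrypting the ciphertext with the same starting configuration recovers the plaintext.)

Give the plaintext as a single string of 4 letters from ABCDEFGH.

Answer: HDBA

Derivation:
Char 1 ('F'): step: R->5, L=5; F->plug->F->R->A->L->H->refl->C->L'->E->R'->H->plug->H
Char 2 ('B'): step: R->6, L=5; B->plug->B->R->B->L->A->refl->F->L'->G->R'->D->plug->D
Char 3 ('A'): step: R->7, L=5; A->plug->A->R->A->L->H->refl->C->L'->E->R'->B->plug->B
Char 4 ('C'): step: R->0, L->6 (L advanced); C->plug->C->R->F->L->E->refl->B->L'->D->R'->A->plug->A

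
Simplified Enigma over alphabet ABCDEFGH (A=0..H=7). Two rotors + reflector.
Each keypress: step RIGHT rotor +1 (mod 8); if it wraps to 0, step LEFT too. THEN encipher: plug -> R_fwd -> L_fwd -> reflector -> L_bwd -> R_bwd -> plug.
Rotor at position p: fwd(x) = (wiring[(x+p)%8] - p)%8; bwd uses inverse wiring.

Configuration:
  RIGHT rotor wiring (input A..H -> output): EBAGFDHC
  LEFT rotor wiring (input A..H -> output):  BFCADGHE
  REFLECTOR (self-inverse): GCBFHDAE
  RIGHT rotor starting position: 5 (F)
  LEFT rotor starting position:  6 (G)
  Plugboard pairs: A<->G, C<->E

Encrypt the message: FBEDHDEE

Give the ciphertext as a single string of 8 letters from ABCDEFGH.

Answer: HHFAAFCG

Derivation:
Char 1 ('F'): step: R->6, L=6; F->plug->F->R->A->L->B->refl->C->L'->F->R'->H->plug->H
Char 2 ('B'): step: R->7, L=6; B->plug->B->R->F->L->C->refl->B->L'->A->R'->H->plug->H
Char 3 ('E'): step: R->0, L->7 (L advanced); E->plug->C->R->A->L->F->refl->D->L'->D->R'->F->plug->F
Char 4 ('D'): step: R->1, L=7; D->plug->D->R->E->L->B->refl->C->L'->B->R'->G->plug->A
Char 5 ('H'): step: R->2, L=7; H->plug->H->R->H->L->A->refl->G->L'->C->R'->G->plug->A
Char 6 ('D'): step: R->3, L=7; D->plug->D->R->E->L->B->refl->C->L'->B->R'->F->plug->F
Char 7 ('E'): step: R->4, L=7; E->plug->C->R->D->L->D->refl->F->L'->A->R'->E->plug->C
Char 8 ('E'): step: R->5, L=7; E->plug->C->R->F->L->E->refl->H->L'->G->R'->A->plug->G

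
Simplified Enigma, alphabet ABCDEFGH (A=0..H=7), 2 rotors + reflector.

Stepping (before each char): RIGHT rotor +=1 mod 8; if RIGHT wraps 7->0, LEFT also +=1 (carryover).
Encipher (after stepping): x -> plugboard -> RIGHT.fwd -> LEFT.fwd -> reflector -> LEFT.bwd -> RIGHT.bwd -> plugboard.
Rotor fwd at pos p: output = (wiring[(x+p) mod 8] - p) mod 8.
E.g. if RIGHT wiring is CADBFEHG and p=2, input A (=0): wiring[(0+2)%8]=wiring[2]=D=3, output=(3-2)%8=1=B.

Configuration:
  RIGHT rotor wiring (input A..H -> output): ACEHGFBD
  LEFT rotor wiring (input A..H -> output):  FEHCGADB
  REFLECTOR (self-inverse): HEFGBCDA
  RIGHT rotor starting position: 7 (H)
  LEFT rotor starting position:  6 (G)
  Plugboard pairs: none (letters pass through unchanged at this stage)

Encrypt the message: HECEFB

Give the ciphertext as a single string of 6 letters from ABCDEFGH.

Answer: FAFCDH

Derivation:
Char 1 ('H'): step: R->0, L->7 (L advanced); H->plug->H->R->D->L->A->refl->H->L'->F->R'->F->plug->F
Char 2 ('E'): step: R->1, L=7; E->plug->E->R->E->L->D->refl->G->L'->B->R'->A->plug->A
Char 3 ('C'): step: R->2, L=7; C->plug->C->R->E->L->D->refl->G->L'->B->R'->F->plug->F
Char 4 ('E'): step: R->3, L=7; E->plug->E->R->A->L->C->refl->F->L'->C->R'->C->plug->C
Char 5 ('F'): step: R->4, L=7; F->plug->F->R->G->L->B->refl->E->L'->H->R'->D->plug->D
Char 6 ('B'): step: R->5, L=7; B->plug->B->R->E->L->D->refl->G->L'->B->R'->H->plug->H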